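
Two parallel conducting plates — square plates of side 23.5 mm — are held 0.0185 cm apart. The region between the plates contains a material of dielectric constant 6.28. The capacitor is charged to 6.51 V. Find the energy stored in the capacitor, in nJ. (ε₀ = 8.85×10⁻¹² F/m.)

U ≈ 3.52 nJ

A = (23.5 mm)² = 5.52×10⁻⁴ m².
C = κε₀A/d = 6.28 × 8.85×10⁻¹² × 5.52×10⁻⁴ / 1.85×10⁻⁴ = 1.66×10⁻¹⁰ F.
U = ½CV² = ½ × 1.66×10⁻¹⁰ × (6.51)² = 3.52×10⁻⁹ J.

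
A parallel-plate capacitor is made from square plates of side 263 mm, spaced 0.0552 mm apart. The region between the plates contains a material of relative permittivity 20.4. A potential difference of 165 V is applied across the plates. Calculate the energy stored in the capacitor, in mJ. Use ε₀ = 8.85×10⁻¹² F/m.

U ≈ 3.08 mJ

A = (263 mm)² = 6.92×10⁻² m².
C = κε₀A/d = 20.4 × 8.85×10⁻¹² × 6.92×10⁻² / 5.52×10⁻⁵ = 2.26×10⁻⁷ F.
U = ½CV² = ½ × 2.26×10⁻⁷ × (165)² = 3.08×10⁻³ J.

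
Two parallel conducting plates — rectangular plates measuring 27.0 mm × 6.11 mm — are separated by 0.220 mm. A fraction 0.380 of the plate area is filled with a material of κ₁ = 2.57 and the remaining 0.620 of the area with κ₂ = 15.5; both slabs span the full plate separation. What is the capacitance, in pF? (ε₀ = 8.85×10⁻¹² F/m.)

C ≈ 70.3 pF

A = 27.0 × 6.11 mm² = 1.65×10⁻⁴ m².
Side-by-side slabs ⇒ two capacitors in parallel, each spanning the full gap.
C₁ = κ₁ε₀A₁/d = 2.57 × 8.85×10⁻¹² × 6.27×10⁻⁵ / 2.20×10⁻⁴ = 6.48×10⁻¹² F.
C₂ = κ₂ε₀A₂/d = 15.5 × 8.85×10⁻¹² × 1.02×10⁻⁴ / 2.20×10⁻⁴ = 6.38×10⁻¹¹ F.
C = C₁ + C₂ = 7.03×10⁻¹¹ F.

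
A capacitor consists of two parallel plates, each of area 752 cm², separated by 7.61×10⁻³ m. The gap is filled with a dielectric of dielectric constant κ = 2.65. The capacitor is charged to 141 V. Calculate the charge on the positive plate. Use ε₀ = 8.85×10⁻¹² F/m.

A = 752 cm² = 7.52×10⁻² m².
C = κε₀A/d = 2.65 × 8.85×10⁻¹² × 7.52×10⁻² / 7.61×10⁻³ = 2.32×10⁻¹⁰ F.
Q = CV = 2.32×10⁻¹⁰ × 141 = 3.27×10⁻⁸ C.

32.7 nC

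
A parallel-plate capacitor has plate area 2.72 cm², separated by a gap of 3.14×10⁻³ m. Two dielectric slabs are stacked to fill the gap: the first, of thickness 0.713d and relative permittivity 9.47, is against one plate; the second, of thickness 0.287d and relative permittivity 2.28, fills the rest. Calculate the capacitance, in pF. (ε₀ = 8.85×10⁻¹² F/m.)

3.81 pF

A = 2.72 cm² = 2.72×10⁻⁴ m².
Stacked slabs ⇒ two capacitors in series, each with the full plate area.
C₁ = κ₁ε₀A/d₁ = 9.47 × 8.85×10⁻¹² × 2.72×10⁻⁴ / 2.24×10⁻³ = 1.02×10⁻¹¹ F.
C₂ = κ₂ε₀A/d₂ = 2.28 × 8.85×10⁻¹² × 2.72×10⁻⁴ / 9.01×10⁻⁴ = 6.09×10⁻¹² F.
C = (1/C₁ + 1/C₂)⁻¹ = 3.81×10⁻¹² F.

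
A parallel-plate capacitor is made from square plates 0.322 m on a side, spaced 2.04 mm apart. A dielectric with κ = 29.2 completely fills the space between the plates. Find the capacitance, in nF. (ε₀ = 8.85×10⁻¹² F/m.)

A = (0.322 m)² = 0.104 m².
C = κε₀A/d = 29.2 × 8.85×10⁻¹² × 0.104 / 2.04×10⁻³ = 1.31×10⁻⁸ F.

C ≈ 13.1 nF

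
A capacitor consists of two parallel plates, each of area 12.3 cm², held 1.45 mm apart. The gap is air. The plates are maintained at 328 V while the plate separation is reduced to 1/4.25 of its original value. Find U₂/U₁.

4.25

Battery connected ⇒ V is held fixed.
C₂ = 4.25 C₁ and U = ½CV², so U₂/U₁ = C₂/C₁ = 4.25.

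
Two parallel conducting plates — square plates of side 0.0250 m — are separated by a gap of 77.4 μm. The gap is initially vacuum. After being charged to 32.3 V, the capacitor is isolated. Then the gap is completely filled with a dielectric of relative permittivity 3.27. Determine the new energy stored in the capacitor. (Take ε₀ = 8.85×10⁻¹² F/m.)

11.4 nJ

A = (0.0250 m)² = 6.25×10⁻⁴ m².
Initially C₁ = ε₀A/d = 8.85×10⁻¹² × 6.25×10⁻⁴ / 7.74×10⁻⁵ = 7.15×10⁻¹¹ F.
U₁ = 3.73×10⁻⁸ J.
Isolated ⇒ Q is held fixed. C₂ = 3.27 C₁ and U = Q²/(2C), so U₂/U₁ = C₁/C₂ = 0.306.
U₂ = 0.306 × 3.73×10⁻⁸ = 1.14×10⁻⁸ J.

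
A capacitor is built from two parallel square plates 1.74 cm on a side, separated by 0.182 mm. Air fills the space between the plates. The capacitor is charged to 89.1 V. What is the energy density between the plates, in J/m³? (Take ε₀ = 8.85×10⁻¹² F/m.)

E = V/d = 89.1 / 1.82×10⁻⁴ = 4.90×10⁵ V/m.
u = ½ε₀E² = ½ × 8.85×10⁻¹² × (4.90×10⁵)² = 1.06 J/m³.

u ≈ 1.06 J/m³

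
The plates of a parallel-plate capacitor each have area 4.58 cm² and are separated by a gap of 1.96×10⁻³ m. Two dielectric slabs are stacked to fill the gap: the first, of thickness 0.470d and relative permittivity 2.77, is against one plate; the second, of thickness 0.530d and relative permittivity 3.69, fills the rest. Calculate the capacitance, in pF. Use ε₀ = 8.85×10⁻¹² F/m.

A = 4.58 cm² = 4.58×10⁻⁴ m².
Stacked slabs ⇒ two capacitors in series, each with the full plate area.
C₁ = κ₁ε₀A/d₁ = 2.77 × 8.85×10⁻¹² × 4.58×10⁻⁴ / 9.21×10⁻⁴ = 1.22×10⁻¹¹ F.
C₂ = κ₂ε₀A/d₂ = 3.69 × 8.85×10⁻¹² × 4.58×10⁻⁴ / 1.04×10⁻³ = 1.44×10⁻¹¹ F.
C = (1/C₁ + 1/C₂)⁻¹ = 6.60×10⁻¹² F.

6.60 pF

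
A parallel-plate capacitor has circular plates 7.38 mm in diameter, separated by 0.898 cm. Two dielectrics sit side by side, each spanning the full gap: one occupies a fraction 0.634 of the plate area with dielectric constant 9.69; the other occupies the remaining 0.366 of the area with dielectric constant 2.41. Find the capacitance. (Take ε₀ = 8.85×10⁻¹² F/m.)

C ≈ 2.96×10⁻⁴ nF

A = π(7.38/2 mm)² = 4.28×10⁻⁵ m².
Side-by-side slabs ⇒ two capacitors in parallel, each spanning the full gap.
C₁ = κ₁ε₀A₁/d = 9.69 × 8.85×10⁻¹² × 2.71×10⁻⁵ / 8.98×10⁻³ = 2.59×10⁻¹³ F.
C₂ = κ₂ε₀A₂/d = 2.41 × 8.85×10⁻¹² × 1.57×10⁻⁵ / 8.98×10⁻³ = 3.72×10⁻¹⁴ F.
C = C₁ + C₂ = 2.96×10⁻¹³ F.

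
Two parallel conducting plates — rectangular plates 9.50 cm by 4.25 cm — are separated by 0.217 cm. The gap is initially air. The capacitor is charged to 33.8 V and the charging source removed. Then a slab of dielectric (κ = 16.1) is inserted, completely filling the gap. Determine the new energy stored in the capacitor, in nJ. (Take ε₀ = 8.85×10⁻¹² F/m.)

A = 9.50 × 4.25 cm² = 4.04×10⁻³ m².
Initially C₁ = ε₀A/d = 8.85×10⁻¹² × 4.04×10⁻³ / 2.17×10⁻³ = 1.65×10⁻¹¹ F.
U₁ = 9.41×10⁻⁹ J.
Isolated ⇒ Q is held fixed. C₂ = 16.1 C₁ and U = Q²/(2C), so U₂/U₁ = C₁/C₂ = 0.0621.
U₂ = 0.0621 × 9.41×10⁻⁹ = 5.84×10⁻¹⁰ J.

U ≈ 0.584 nJ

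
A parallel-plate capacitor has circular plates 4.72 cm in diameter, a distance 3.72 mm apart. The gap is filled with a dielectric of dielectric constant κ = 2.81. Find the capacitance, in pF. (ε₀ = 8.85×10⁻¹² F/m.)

C ≈ 11.7 pF

A = π(4.72/2 cm)² = 1.75×10⁻³ m².
C = κε₀A/d = 2.81 × 8.85×10⁻¹² × 1.75×10⁻³ / 3.72×10⁻³ = 1.17×10⁻¹¹ F.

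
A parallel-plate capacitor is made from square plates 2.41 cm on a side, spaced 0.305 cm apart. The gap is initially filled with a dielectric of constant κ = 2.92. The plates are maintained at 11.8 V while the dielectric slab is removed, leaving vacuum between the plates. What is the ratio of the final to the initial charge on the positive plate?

Battery connected ⇒ V is held fixed.
C₂ = 0.342 C₁ and Q = CV, so Q₂/Q₁ = C₂/C₁ = 0.342.

0.342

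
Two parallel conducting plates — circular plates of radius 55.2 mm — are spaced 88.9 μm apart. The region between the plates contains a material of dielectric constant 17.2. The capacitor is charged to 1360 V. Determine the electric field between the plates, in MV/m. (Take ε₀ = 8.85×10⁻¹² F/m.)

E ≈ 15.3 MV/m

E = V/d = 1360 / 8.89×10⁻⁵ = 1.53×10⁷ V/m.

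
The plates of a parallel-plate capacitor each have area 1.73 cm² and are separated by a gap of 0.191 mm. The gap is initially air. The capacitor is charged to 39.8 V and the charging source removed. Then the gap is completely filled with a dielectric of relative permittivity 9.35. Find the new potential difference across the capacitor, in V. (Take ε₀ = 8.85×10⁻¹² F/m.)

4.26 V

A = 1.73 cm² = 1.73×10⁻⁴ m².
Initially C₁ = ε₀A/d = 8.85×10⁻¹² × 1.73×10⁻⁴ / 1.91×10⁻⁴ = 8.02×10⁻¹² F.
V₁ = 39.8 V.
Isolated ⇒ Q is held fixed. C₂ = 9.35 C₁ and V = Q/C, so V₂/V₁ = C₁/C₂ = 0.107.
V₂ = 0.107 × 39.8 = 4.26 V.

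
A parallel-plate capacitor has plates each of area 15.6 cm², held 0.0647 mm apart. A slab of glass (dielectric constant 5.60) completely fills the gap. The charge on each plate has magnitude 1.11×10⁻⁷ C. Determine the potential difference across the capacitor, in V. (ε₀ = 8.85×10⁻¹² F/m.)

92.9 V

A = 15.6 cm² = 1.56×10⁻³ m².
C = κε₀A/d = 5.60 × 8.85×10⁻¹² × 1.56×10⁻³ / 6.47×10⁻⁵ = 1.19×10⁻⁹ F.
V = Q/C = 1.11×10⁻⁷ / 1.19×10⁻⁹ = 92.9 V.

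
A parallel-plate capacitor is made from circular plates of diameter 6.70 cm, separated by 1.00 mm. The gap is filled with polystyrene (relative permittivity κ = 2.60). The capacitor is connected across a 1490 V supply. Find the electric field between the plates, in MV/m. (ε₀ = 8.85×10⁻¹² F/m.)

E = V/d = 1490 / 1.00×10⁻³ = 1.49×10⁶ V/m.

E ≈ 1.49 MV/m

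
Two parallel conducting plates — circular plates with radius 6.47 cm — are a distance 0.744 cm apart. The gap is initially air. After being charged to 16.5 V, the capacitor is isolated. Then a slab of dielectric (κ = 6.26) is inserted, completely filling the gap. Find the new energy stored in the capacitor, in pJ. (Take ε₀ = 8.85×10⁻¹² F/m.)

A = π(6.47 cm)² = 1.32×10⁻² m².
Initially C₁ = ε₀A/d = 8.85×10⁻¹² × 1.32×10⁻² / 7.44×10⁻³ = 1.56×10⁻¹¹ F.
U₁ = 2.13×10⁻⁹ J.
Isolated ⇒ Q is held fixed. C₂ = 6.26 C₁ and U = Q²/(2C), so U₂/U₁ = C₁/C₂ = 0.160.
U₂ = 0.160 × 2.13×10⁻⁹ = 3.40×10⁻¹⁰ J.

U ≈ 340 pJ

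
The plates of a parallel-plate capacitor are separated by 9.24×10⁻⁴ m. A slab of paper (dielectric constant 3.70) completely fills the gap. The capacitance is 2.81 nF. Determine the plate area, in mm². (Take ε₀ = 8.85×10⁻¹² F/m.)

A = Cd/(κε₀) = 2.81×10⁻⁹ × 9.24×10⁻⁴ / (3.70 × 8.85×10⁻¹²) = 7.93×10⁻² m².

7.93×10⁴ mm²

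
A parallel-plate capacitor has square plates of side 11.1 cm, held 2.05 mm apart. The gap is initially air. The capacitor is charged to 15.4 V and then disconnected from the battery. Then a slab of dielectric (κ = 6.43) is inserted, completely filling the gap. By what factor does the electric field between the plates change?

E₂/E₁ ≈ 0.156

Isolated ⇒ Q is held fixed.
V₂ = Q/C₂ = V₁/6.43; E = V/d, so E₂/E₁ = (V₂/V₁)(d₁/d₂) = 0.156.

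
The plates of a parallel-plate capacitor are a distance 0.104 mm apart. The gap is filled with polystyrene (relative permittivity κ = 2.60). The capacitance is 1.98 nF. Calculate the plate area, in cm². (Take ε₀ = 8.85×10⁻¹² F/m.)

A = Cd/(κε₀) = 1.98×10⁻⁹ × 1.04×10⁻⁴ / (2.60 × 8.85×10⁻¹²) = 8.95×10⁻³ m².

89.5 cm²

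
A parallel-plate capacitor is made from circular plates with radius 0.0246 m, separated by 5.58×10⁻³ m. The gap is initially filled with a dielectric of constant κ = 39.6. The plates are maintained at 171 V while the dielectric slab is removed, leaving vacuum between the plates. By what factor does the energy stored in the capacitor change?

Battery connected ⇒ V is held fixed.
C₂ = 0.0253 C₁ and U = ½CV², so U₂/U₁ = C₂/C₁ = 0.0253.

U₂/U₁ ≈ 0.0253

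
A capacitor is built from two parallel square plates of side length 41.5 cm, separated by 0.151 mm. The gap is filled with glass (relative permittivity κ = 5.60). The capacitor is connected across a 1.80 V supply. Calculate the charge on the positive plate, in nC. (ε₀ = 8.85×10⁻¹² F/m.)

Q ≈ 102 nC

A = (41.5 cm)² = 0.172 m².
C = κε₀A/d = 5.60 × 8.85×10⁻¹² × 0.172 / 1.51×10⁻⁴ = 5.65×10⁻⁸ F.
Q = CV = 5.65×10⁻⁸ × 1.80 = 1.02×10⁻⁷ C.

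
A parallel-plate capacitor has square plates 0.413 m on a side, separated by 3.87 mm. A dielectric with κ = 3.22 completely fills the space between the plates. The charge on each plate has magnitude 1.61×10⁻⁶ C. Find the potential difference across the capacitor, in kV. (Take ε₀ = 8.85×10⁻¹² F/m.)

V ≈ 1.28 kV

A = (0.413 m)² = 0.171 m².
C = κε₀A/d = 3.22 × 8.85×10⁻¹² × 0.171 / 3.87×10⁻³ = 1.26×10⁻⁹ F.
V = Q/C = 1.61×10⁻⁶ / 1.26×10⁻⁹ = 1.28×10³ V.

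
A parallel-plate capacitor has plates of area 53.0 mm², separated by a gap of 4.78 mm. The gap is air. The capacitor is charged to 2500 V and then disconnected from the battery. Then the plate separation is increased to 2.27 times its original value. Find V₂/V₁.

Isolated ⇒ Q is held fixed.
C₂ = 0.441 C₁ and V = Q/C, so V₂/V₁ = C₁/C₂ = 2.27.

2.27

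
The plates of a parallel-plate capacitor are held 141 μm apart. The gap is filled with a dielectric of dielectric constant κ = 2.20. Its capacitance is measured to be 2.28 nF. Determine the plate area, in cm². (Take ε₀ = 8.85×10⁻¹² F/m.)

A ≈ 165 cm²

A = Cd/(κε₀) = 2.28×10⁻⁹ × 1.41×10⁻⁴ / (2.20 × 8.85×10⁻¹²) = 1.65×10⁻² m².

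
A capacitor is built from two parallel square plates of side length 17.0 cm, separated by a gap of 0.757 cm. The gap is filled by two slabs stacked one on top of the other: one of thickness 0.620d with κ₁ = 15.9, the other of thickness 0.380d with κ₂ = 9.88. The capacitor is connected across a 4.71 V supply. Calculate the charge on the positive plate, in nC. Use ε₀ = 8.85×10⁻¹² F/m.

Q ≈ 2.05 nC

A = (17.0 cm)² = 2.89×10⁻² m².
Stacked slabs ⇒ two capacitors in series, each with the full plate area.
C₁ = κ₁ε₀A/d₁ = 15.9 × 8.85×10⁻¹² × 2.89×10⁻² / 4.69×10⁻³ = 8.66×10⁻¹⁰ F.
C₂ = κ₂ε₀A/d₂ = 9.88 × 8.85×10⁻¹² × 2.89×10⁻² / 2.88×10⁻³ = 8.78×10⁻¹⁰ F.
C = (1/C₁ + 1/C₂)⁻¹ = 4.36×10⁻¹⁰ F.
Q = CV = 4.36×10⁻¹⁰ × 4.71 = 2.05×10⁻⁹ C.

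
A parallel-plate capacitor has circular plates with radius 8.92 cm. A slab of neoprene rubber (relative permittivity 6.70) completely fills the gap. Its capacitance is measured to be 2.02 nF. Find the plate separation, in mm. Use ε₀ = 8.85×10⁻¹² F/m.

0.734 mm

A = π(8.92 cm)² = 2.50×10⁻² m².
d = κε₀A/C = 6.70 × 8.85×10⁻¹² × 2.50×10⁻² / 2.02×10⁻⁹ = 7.34×10⁻⁴ m.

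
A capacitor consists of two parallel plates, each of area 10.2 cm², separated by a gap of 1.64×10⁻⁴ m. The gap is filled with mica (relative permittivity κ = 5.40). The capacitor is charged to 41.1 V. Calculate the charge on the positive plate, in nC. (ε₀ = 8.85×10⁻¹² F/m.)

Q ≈ 12.2 nC

A = 10.2 cm² = 1.02×10⁻³ m².
C = κε₀A/d = 5.40 × 8.85×10⁻¹² × 1.02×10⁻³ / 1.64×10⁻⁴ = 2.97×10⁻¹⁰ F.
Q = CV = 2.97×10⁻¹⁰ × 41.1 = 1.22×10⁻⁸ C.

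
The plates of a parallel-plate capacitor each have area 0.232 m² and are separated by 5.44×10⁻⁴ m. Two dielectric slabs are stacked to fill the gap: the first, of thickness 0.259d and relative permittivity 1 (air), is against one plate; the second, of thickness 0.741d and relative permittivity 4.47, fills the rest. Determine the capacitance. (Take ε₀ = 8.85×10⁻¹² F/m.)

8.89 nF

Stacked slabs ⇒ two capacitors in series, each with the full plate area.
C₁ = κ₁ε₀A/d₁ = 1.00 × 8.85×10⁻¹² × 0.232 / 1.41×10⁻⁴ = 1.46×10⁻⁸ F.
C₂ = κ₂ε₀A/d₂ = 4.47 × 8.85×10⁻¹² × 0.232 / 4.03×10⁻⁴ = 2.28×10⁻⁸ F.
C = (1/C₁ + 1/C₂)⁻¹ = 8.89×10⁻⁹ F.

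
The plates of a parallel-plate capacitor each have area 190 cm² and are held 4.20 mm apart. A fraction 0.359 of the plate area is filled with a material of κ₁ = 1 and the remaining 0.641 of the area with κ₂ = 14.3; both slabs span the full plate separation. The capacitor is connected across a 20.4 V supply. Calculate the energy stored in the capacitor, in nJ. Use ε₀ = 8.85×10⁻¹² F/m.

A = 190 cm² = 1.90×10⁻² m².
Side-by-side slabs ⇒ two capacitors in parallel, each spanning the full gap.
C₁ = κ₁ε₀A₁/d = 1.00 × 8.85×10⁻¹² × 6.82×10⁻³ / 4.20×10⁻³ = 1.44×10⁻¹¹ F.
C₂ = κ₂ε₀A₂/d = 14.3 × 8.85×10⁻¹² × 1.22×10⁻² / 4.20×10⁻³ = 3.67×10⁻¹⁰ F.
C = C₁ + C₂ = 3.81×10⁻¹⁰ F.
U = ½CV² = ½ × 3.81×10⁻¹⁰ × (20.4)² = 7.94×10⁻⁸ J.

U ≈ 79.4 nJ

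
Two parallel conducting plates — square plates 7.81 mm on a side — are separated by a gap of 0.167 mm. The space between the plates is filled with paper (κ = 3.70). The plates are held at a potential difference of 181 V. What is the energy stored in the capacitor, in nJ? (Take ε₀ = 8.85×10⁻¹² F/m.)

196 nJ

A = (7.81 mm)² = 6.10×10⁻⁵ m².
C = κε₀A/d = 3.70 × 8.85×10⁻¹² × 6.10×10⁻⁵ / 1.67×10⁻⁴ = 1.20×10⁻¹¹ F.
U = ½CV² = ½ × 1.20×10⁻¹¹ × (181)² = 1.96×10⁻⁷ J.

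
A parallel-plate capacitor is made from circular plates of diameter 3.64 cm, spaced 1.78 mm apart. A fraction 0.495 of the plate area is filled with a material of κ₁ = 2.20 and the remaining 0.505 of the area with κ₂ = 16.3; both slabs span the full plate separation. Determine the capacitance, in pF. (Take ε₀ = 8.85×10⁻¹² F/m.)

A = π(3.64/2 cm)² = 1.04×10⁻³ m².
Side-by-side slabs ⇒ two capacitors in parallel, each spanning the full gap.
C₁ = κ₁ε₀A₁/d = 2.20 × 8.85×10⁻¹² × 5.15×10⁻⁴ / 1.78×10⁻³ = 5.63×10⁻¹² F.
C₂ = κ₂ε₀A₂/d = 16.3 × 8.85×10⁻¹² × 5.26×10⁻⁴ / 1.78×10⁻³ = 4.26×10⁻¹¹ F.
C = C₁ + C₂ = 4.82×10⁻¹¹ F.

48.2 pF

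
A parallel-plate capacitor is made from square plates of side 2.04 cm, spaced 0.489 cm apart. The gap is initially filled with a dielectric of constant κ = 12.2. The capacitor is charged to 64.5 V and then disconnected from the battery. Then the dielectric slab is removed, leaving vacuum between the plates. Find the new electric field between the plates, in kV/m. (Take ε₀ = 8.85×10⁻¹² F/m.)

161 kV/m

A = (2.04 cm)² = 4.16×10⁻⁴ m².
Initially C₁ = κε₀A/d = 12.2 × 8.85×10⁻¹² × 4.16×10⁻⁴ / 4.89×10⁻³ = 9.19×10⁻¹² F.
E₁ = 1.32×10⁴ V/m.
Isolated ⇒ Q is held fixed. V₂ = Q/C₂ = V₁/0.0820; E = V/d, so E₂/E₁ = (V₂/V₁)(d₁/d₂) = 12.2.
E₂ = 12.2 × 1.32×10⁴ = 1.61×10⁵ V/m.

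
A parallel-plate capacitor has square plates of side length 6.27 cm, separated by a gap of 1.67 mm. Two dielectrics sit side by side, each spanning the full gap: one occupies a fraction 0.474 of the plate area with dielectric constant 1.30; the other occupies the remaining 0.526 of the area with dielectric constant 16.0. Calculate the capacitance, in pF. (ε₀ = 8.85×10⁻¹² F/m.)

A = (6.27 cm)² = 3.93×10⁻³ m².
Side-by-side slabs ⇒ two capacitors in parallel, each spanning the full gap.
C₁ = κ₁ε₀A₁/d = 1.30 × 8.85×10⁻¹² × 1.86×10⁻³ / 1.67×10⁻³ = 1.28×10⁻¹¹ F.
C₂ = κ₂ε₀A₂/d = 16.0 × 8.85×10⁻¹² × 2.07×10⁻³ / 1.67×10⁻³ = 1.75×10⁻¹⁰ F.
C = C₁ + C₂ = 1.88×10⁻¹⁰ F.

C ≈ 188 pF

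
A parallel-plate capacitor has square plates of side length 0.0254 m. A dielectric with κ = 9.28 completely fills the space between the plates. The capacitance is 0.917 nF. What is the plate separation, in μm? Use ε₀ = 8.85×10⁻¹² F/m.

A = (0.0254 m)² = 6.45×10⁻⁴ m².
d = κε₀A/C = 9.28 × 8.85×10⁻¹² × 6.45×10⁻⁴ / 9.17×10⁻¹⁰ = 5.78×10⁻⁵ m.

57.8 μm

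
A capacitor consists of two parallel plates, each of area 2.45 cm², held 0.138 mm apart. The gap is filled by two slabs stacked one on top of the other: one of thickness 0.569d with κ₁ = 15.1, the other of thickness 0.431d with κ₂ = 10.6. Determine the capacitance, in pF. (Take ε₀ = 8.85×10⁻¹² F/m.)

A = 2.45 cm² = 2.45×10⁻⁴ m².
Stacked slabs ⇒ two capacitors in series, each with the full plate area.
C₁ = κ₁ε₀A/d₁ = 15.1 × 8.85×10⁻¹² × 2.45×10⁻⁴ / 7.85×10⁻⁵ = 4.17×10⁻¹⁰ F.
C₂ = κ₂ε₀A/d₂ = 10.6 × 8.85×10⁻¹² × 2.45×10⁻⁴ / 5.95×10⁻⁵ = 3.86×10⁻¹⁰ F.
C = (1/C₁ + 1/C₂)⁻¹ = 2.01×10⁻¹⁰ F.

201 pF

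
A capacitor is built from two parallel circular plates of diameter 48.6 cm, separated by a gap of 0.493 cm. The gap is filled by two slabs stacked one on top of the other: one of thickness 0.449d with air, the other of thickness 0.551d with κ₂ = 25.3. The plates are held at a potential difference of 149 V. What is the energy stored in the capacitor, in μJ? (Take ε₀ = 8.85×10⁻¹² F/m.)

A = π(48.6/2 cm)² = 0.186 m².
Stacked slabs ⇒ two capacitors in series, each with the full plate area.
C₁ = κ₁ε₀A/d₁ = 1.00 × 8.85×10⁻¹² × 0.186 / 2.21×10⁻³ = 7.42×10⁻¹⁰ F.
C₂ = κ₂ε₀A/d₂ = 25.3 × 8.85×10⁻¹² × 0.186 / 2.72×10⁻³ = 1.53×10⁻⁸ F.
C = (1/C₁ + 1/C₂)⁻¹ = 7.07×10⁻¹⁰ F.
U = ½CV² = ½ × 7.07×10⁻¹⁰ × (149)² = 7.85×10⁻⁶ J.

7.85 μJ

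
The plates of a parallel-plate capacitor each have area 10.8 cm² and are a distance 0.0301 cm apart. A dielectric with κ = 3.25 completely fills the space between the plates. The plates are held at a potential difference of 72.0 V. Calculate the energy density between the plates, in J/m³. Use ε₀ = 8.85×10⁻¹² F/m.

E = V/d = 72.0 / 3.01×10⁻⁴ = 2.39×10⁵ V/m.
u = ½κε₀E² = ½ × 3.25 × 8.85×10⁻¹² × (2.39×10⁵)² = 0.823 J/m³.

0.823 J/m³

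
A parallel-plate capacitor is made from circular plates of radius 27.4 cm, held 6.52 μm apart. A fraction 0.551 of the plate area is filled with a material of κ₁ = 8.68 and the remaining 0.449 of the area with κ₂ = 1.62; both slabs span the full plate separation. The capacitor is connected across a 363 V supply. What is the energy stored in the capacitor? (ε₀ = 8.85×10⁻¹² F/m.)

A = π(27.4 cm)² = 0.236 m².
Side-by-side slabs ⇒ two capacitors in parallel, each spanning the full gap.
C₁ = κ₁ε₀A₁/d = 8.68 × 8.85×10⁻¹² × 0.130 / 6.52×10⁻⁶ = 1.53×10⁻⁶ F.
C₂ = κ₂ε₀A₂/d = 1.62 × 8.85×10⁻¹² × 0.106 / 6.52×10⁻⁶ = 2.33×10⁻⁷ F.
C = C₁ + C₂ = 1.76×10⁻⁶ F.
U = ½CV² = ½ × 1.76×10⁻⁶ × (363)² = 0.116 J.

U ≈ 116 mJ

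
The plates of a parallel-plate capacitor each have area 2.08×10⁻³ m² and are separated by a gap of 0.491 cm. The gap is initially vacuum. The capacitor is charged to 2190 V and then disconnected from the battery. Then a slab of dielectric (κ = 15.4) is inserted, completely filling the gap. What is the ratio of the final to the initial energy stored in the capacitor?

Isolated ⇒ Q is held fixed.
C₂ = 15.4 C₁ and U = Q²/(2C), so U₂/U₁ = C₁/C₂ = 0.0649.

U₂/U₁ ≈ 0.0649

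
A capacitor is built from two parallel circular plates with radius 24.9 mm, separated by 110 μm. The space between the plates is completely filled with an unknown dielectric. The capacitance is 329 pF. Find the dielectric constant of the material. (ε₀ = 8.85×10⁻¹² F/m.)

A = π(24.9 mm)² = 1.95×10⁻³ m².
κ = Cd/(ε₀A) = 3.29×10⁻¹⁰ × 1.10×10⁻⁴ / (8.85×10⁻¹² × 1.95×10⁻³) = 2.10.

2.10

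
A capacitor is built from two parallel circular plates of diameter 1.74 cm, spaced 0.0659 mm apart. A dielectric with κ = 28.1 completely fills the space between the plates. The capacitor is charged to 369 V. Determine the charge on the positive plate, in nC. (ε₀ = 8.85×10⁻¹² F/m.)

A = π(1.74/2 cm)² = 2.38×10⁻⁴ m².
C = κε₀A/d = 28.1 × 8.85×10⁻¹² × 2.38×10⁻⁴ / 6.59×10⁻⁵ = 8.97×10⁻¹⁰ F.
Q = CV = 8.97×10⁻¹⁰ × 369 = 3.31×10⁻⁷ C.

Q ≈ 331 nC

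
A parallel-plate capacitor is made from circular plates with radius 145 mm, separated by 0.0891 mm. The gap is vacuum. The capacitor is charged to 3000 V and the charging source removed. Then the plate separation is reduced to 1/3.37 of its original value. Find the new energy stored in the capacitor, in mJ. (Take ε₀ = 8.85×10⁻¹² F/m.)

A = π(145 mm)² = 6.61×10⁻² m².
Initially C₁ = ε₀A/d = 8.85×10⁻¹² × 6.61×10⁻² / 8.91×10⁻⁵ = 6.56×10⁻⁹ F.
U₁ = 2.95×10⁻² J.
Isolated ⇒ Q is held fixed. C₂ = 3.37 C₁ and U = Q²/(2C), so U₂/U₁ = C₁/C₂ = 0.297.
U₂ = 0.297 × 2.95×10⁻² = 8.76×10⁻³ J.

8.76 mJ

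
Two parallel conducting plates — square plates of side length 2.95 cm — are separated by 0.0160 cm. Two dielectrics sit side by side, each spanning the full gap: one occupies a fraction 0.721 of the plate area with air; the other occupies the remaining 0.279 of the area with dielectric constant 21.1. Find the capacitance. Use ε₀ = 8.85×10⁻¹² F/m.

A = (2.95 cm)² = 8.70×10⁻⁴ m².
Side-by-side slabs ⇒ two capacitors in parallel, each spanning the full gap.
C₁ = κ₁ε₀A₁/d = 1.00 × 8.85×10⁻¹² × 6.27×10⁻⁴ / 1.60×10⁻⁴ = 3.47×10⁻¹¹ F.
C₂ = κ₂ε₀A₂/d = 21.1 × 8.85×10⁻¹² × 2.43×10⁻⁴ / 1.60×10⁻⁴ = 2.83×10⁻¹⁰ F.
C = C₁ + C₂ = 3.18×10⁻¹⁰ F.

318 pF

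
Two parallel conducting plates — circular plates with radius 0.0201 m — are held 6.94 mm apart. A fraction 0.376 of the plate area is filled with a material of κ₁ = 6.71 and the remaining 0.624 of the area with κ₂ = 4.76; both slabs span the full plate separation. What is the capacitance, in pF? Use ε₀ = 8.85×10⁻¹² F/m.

C ≈ 8.89 pF

A = π(0.0201 m)² = 1.27×10⁻³ m².
Side-by-side slabs ⇒ two capacitors in parallel, each spanning the full gap.
C₁ = κ₁ε₀A₁/d = 6.71 × 8.85×10⁻¹² × 4.77×10⁻⁴ / 6.94×10⁻³ = 4.08×10⁻¹² F.
C₂ = κ₂ε₀A₂/d = 4.76 × 8.85×10⁻¹² × 7.92×10⁻⁴ / 6.94×10⁻³ = 4.81×10⁻¹² F.
C = C₁ + C₂ = 8.89×10⁻¹² F.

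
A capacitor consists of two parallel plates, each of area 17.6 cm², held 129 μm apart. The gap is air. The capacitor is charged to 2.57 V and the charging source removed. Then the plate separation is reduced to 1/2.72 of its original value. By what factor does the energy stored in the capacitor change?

Isolated ⇒ Q is held fixed.
C₂ = 2.72 C₁ and U = Q²/(2C), so U₂/U₁ = C₁/C₂ = 0.368.

U₂/U₁ ≈ 0.368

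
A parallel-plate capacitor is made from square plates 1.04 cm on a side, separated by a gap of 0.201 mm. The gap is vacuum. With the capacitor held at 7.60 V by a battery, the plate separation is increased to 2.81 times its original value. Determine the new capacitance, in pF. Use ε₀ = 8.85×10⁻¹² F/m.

A = (1.04 cm)² = 1.08×10⁻⁴ m².
Initially C₁ = ε₀A/d = 8.85×10⁻¹² × 1.08×10⁻⁴ / 2.01×10⁻⁴ = 4.76×10⁻¹² F.
C = ε₀A/d scales as 1/d, so C₂/C₁ = d₁/d₂ = 1/2.81 = 0.356.
C₂ = 0.356 × 4.76×10⁻¹² = 1.69×10⁻¹² F.

1.69 pF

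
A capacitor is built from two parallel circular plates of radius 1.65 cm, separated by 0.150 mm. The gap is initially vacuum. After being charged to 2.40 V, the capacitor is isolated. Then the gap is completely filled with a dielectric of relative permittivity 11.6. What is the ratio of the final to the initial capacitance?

C₂/C₁ ≈ 11.6

C = κε₀A/d scales with κ, so C₂/C₁ = κ = 11.6.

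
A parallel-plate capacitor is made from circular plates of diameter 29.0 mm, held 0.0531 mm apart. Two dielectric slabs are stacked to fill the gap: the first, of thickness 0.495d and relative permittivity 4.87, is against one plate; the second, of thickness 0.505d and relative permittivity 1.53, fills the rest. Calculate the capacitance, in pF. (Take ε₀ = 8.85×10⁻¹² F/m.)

255 pF

A = π(29.0/2 mm)² = 6.61×10⁻⁴ m².
Stacked slabs ⇒ two capacitors in series, each with the full plate area.
C₁ = κ₁ε₀A/d₁ = 4.87 × 8.85×10⁻¹² × 6.61×10⁻⁴ / 2.63×10⁻⁵ = 1.08×10⁻⁹ F.
C₂ = κ₂ε₀A/d₂ = 1.53 × 8.85×10⁻¹² × 6.61×10⁻⁴ / 2.68×10⁻⁵ = 3.34×10⁻¹⁰ F.
C = (1/C₁ + 1/C₂)⁻¹ = 2.55×10⁻¹⁰ F.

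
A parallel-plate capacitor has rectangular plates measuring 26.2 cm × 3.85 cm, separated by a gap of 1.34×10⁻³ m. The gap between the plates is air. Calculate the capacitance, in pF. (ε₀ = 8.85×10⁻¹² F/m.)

66.6 pF

A = 26.2 × 3.85 cm² = 1.01×10⁻² m².
C = ε₀A/d = 8.85×10⁻¹² × 1.01×10⁻² / 1.34×10⁻³ = 6.66×10⁻¹¹ F.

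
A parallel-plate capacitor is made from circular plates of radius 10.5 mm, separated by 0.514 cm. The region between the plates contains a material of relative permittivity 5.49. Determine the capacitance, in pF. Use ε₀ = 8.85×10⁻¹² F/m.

C ≈ 3.27 pF

A = π(10.5 mm)² = 3.46×10⁻⁴ m².
C = κε₀A/d = 5.49 × 8.85×10⁻¹² × 3.46×10⁻⁴ / 5.14×10⁻³ = 3.27×10⁻¹² F.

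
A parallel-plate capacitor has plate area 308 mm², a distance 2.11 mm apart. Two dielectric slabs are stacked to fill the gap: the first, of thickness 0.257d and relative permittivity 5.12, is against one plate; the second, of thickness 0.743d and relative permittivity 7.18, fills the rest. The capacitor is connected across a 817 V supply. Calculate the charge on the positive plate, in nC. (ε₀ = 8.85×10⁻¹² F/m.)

A = 308 mm² = 3.08×10⁻⁴ m².
Stacked slabs ⇒ two capacitors in series, each with the full plate area.
C₁ = κ₁ε₀A/d₁ = 5.12 × 8.85×10⁻¹² × 3.08×10⁻⁴ / 5.42×10⁻⁴ = 2.57×10⁻¹¹ F.
C₂ = κ₂ε₀A/d₂ = 7.18 × 8.85×10⁻¹² × 3.08×10⁻⁴ / 1.57×10⁻³ = 1.25×10⁻¹¹ F.
C = (1/C₁ + 1/C₂)⁻¹ = 8.41×10⁻¹² F.
Q = CV = 8.41×10⁻¹² × 817 = 6.87×10⁻⁹ C.

6.87 nC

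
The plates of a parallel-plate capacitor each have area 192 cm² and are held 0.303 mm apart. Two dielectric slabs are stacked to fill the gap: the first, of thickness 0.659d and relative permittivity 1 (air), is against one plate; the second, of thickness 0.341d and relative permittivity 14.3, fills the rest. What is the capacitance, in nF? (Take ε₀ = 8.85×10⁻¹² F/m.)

0.821 nF

A = 192 cm² = 1.92×10⁻² m².
Stacked slabs ⇒ two capacitors in series, each with the full plate area.
C₁ = κ₁ε₀A/d₁ = 1.00 × 8.85×10⁻¹² × 1.92×10⁻² / 2.00×10⁻⁴ = 8.51×10⁻¹⁰ F.
C₂ = κ₂ε₀A/d₂ = 14.3 × 8.85×10⁻¹² × 1.92×10⁻² / 1.03×10⁻⁴ = 2.35×10⁻⁸ F.
C = (1/C₁ + 1/C₂)⁻¹ = 8.21×10⁻¹⁰ F.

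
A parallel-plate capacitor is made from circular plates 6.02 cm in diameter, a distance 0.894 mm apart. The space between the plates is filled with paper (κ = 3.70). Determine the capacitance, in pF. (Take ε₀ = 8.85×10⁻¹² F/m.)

104 pF

A = π(6.02/2 cm)² = 2.85×10⁻³ m².
C = κε₀A/d = 3.70 × 8.85×10⁻¹² × 2.85×10⁻³ / 8.94×10⁻⁴ = 1.04×10⁻¹⁰ F.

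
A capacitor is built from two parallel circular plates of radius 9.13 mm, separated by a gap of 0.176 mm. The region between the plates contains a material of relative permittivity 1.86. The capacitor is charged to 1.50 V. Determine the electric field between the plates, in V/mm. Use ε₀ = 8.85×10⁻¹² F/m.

E = V/d = 1.50 / 1.76×10⁻⁴ = 8.52×10³ V/m.

8.52 V/mm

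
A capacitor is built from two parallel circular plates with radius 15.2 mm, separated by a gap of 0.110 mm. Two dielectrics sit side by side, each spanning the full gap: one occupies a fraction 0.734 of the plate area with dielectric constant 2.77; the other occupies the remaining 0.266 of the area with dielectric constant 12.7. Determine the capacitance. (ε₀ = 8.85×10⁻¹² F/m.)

C ≈ 316 pF

A = π(15.2 mm)² = 7.26×10⁻⁴ m².
Side-by-side slabs ⇒ two capacitors in parallel, each spanning the full gap.
C₁ = κ₁ε₀A₁/d = 2.77 × 8.85×10⁻¹² × 5.33×10⁻⁴ / 1.10×10⁻⁴ = 1.19×10⁻¹⁰ F.
C₂ = κ₂ε₀A₂/d = 12.7 × 8.85×10⁻¹² × 1.93×10⁻⁴ / 1.10×10⁻⁴ = 1.97×10⁻¹⁰ F.
C = C₁ + C₂ = 3.16×10⁻¹⁰ F.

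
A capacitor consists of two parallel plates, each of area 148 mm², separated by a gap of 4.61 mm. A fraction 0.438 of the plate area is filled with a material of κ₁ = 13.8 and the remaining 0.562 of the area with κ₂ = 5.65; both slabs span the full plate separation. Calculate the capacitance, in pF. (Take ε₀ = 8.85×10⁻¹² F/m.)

A = 148 mm² = 1.48×10⁻⁴ m².
Side-by-side slabs ⇒ two capacitors in parallel, each spanning the full gap.
C₁ = κ₁ε₀A₁/d = 13.8 × 8.85×10⁻¹² × 6.48×10⁻⁵ / 4.61×10⁻³ = 1.72×10⁻¹² F.
C₂ = κ₂ε₀A₂/d = 5.65 × 8.85×10⁻¹² × 8.32×10⁻⁵ / 4.61×10⁻³ = 9.02×10⁻¹³ F.
C = C₁ + C₂ = 2.62×10⁻¹² F.

C ≈ 2.62 pF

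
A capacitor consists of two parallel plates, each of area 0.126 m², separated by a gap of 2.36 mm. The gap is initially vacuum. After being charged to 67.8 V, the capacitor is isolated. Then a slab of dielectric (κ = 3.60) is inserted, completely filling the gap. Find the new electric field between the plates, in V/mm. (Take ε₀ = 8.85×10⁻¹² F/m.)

Initially C₁ = ε₀A/d = 8.85×10⁻¹² × 0.126 / 2.36×10⁻³ = 4.73×10⁻¹⁰ F.
E₁ = 2.87×10⁴ V/m.
Isolated ⇒ Q is held fixed. V₂ = Q/C₂ = V₁/3.60; E = V/d, so E₂/E₁ = (V₂/V₁)(d₁/d₂) = 0.278.
E₂ = 0.278 × 2.87×10⁴ = 7.98×10³ V/m.

E ≈ 7.98 V/mm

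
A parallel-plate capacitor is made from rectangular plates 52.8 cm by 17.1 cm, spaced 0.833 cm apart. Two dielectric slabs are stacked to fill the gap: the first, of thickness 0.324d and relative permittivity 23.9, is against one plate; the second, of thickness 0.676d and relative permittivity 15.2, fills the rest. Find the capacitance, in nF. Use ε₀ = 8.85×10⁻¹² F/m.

A = 52.8 × 17.1 cm² = 9.03×10⁻² m².
Stacked slabs ⇒ two capacitors in series, each with the full plate area.
C₁ = κ₁ε₀A/d₁ = 23.9 × 8.85×10⁻¹² × 9.03×10⁻² / 2.70×10⁻³ = 7.08×10⁻⁹ F.
C₂ = κ₂ε₀A/d₂ = 15.2 × 8.85×10⁻¹² × 9.03×10⁻² / 5.63×10⁻³ = 2.16×10⁻⁹ F.
C = (1/C₁ + 1/C₂)⁻¹ = 1.65×10⁻⁹ F.

1.65 nF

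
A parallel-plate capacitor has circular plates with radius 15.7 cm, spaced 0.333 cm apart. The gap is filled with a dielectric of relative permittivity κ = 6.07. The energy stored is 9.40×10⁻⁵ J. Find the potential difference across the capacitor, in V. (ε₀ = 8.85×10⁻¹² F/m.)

A = π(15.7 cm)² = 7.74×10⁻² m².
C = κε₀A/d = 6.07 × 8.85×10⁻¹² × 7.74×10⁻² / 3.33×10⁻³ = 1.25×10⁻⁹ F.
V = √(2U/C) = √(2 × 9.40×10⁻⁵ / 1.25×10⁻⁹) = 3.88×10² V.

388 V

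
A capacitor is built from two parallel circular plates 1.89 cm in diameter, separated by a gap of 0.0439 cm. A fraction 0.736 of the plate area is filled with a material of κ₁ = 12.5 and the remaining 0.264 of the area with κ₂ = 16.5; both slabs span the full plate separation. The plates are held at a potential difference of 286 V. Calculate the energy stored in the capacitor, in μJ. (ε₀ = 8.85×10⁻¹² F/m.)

A = π(1.89/2 cm)² = 2.81×10⁻⁴ m².
Side-by-side slabs ⇒ two capacitors in parallel, each spanning the full gap.
C₁ = κ₁ε₀A₁/d = 12.5 × 8.85×10⁻¹² × 2.06×10⁻⁴ / 4.39×10⁻⁴ = 5.20×10⁻¹¹ F.
C₂ = κ₂ε₀A₂/d = 16.5 × 8.85×10⁻¹² × 7.41×10⁻⁵ / 4.39×10⁻⁴ = 2.46×10⁻¹¹ F.
C = C₁ + C₂ = 7.67×10⁻¹¹ F.
U = ½CV² = ½ × 7.67×10⁻¹¹ × (286)² = 3.14×10⁻⁶ J.

U ≈ 3.14 μJ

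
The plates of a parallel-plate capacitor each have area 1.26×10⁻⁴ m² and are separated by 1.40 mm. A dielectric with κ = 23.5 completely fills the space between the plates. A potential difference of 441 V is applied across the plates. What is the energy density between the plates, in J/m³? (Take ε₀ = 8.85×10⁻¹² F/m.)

u ≈ 10.3 J/m³

E = V/d = 441 / 1.40×10⁻³ = 3.15×10⁵ V/m.
u = ½κε₀E² = ½ × 23.5 × 8.85×10⁻¹² × (3.15×10⁵)² = 10.3 J/m³.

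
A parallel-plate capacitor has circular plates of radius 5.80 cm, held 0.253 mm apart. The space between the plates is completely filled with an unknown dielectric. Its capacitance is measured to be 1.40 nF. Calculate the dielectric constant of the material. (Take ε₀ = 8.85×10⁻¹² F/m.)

A = π(5.80 cm)² = 1.06×10⁻² m².
κ = Cd/(ε₀A) = 1.40×10⁻⁹ × 2.53×10⁻⁴ / (8.85×10⁻¹² × 1.06×10⁻²) = 3.79.

3.79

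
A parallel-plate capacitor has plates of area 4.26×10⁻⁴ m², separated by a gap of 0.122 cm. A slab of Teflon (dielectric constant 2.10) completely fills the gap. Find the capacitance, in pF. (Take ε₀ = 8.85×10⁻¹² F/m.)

C ≈ 6.49 pF

C = κε₀A/d = 2.10 × 8.85×10⁻¹² × 4.26×10⁻⁴ / 1.22×10⁻³ = 6.49×10⁻¹² F.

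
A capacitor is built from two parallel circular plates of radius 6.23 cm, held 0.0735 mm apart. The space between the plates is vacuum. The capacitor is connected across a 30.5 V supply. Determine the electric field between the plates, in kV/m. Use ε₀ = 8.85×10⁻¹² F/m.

415 kV/m

E = V/d = 30.5 / 7.35×10⁻⁵ = 4.15×10⁵ V/m.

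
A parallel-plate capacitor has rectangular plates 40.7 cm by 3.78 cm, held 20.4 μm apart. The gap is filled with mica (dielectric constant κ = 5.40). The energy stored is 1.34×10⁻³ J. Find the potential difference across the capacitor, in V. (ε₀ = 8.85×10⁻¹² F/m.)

V ≈ 273 V

A = 40.7 × 3.78 cm² = 1.54×10⁻² m².
C = κε₀A/d = 5.40 × 8.85×10⁻¹² × 1.54×10⁻² / 2.04×10⁻⁵ = 3.60×10⁻⁸ F.
V = √(2U/C) = √(2 × 1.34×10⁻³ / 3.60×10⁻⁸) = 2.73×10² V.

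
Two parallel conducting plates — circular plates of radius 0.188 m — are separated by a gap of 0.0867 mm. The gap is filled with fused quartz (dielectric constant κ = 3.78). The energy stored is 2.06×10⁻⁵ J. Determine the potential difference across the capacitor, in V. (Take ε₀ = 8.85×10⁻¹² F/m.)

V ≈ 31.0 V

A = π(0.188 m)² = 0.111 m².
C = κε₀A/d = 3.78 × 8.85×10⁻¹² × 0.111 / 8.67×10⁻⁵ = 4.28×10⁻⁸ F.
V = √(2U/C) = √(2 × 2.06×10⁻⁵ / 4.28×10⁻⁸) = 31.0 V.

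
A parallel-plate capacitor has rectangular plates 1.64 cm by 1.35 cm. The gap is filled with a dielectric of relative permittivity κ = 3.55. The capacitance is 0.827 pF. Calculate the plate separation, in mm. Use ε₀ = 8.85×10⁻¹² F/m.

A = 1.64 × 1.35 cm² = 2.21×10⁻⁴ m².
d = κε₀A/C = 3.55 × 8.85×10⁻¹² × 2.21×10⁻⁴ / 8.27×10⁻¹³ = 8.41×10⁻³ m.

d ≈ 8.41 mm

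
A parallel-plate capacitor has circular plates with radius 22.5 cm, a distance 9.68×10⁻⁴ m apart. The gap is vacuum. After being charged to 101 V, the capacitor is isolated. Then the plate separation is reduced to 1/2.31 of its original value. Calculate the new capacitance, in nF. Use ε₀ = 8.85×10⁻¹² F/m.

3.36 nF

A = π(22.5 cm)² = 0.159 m².
Initially C₁ = ε₀A/d = 8.85×10⁻¹² × 0.159 / 9.68×10⁻⁴ = 1.45×10⁻⁹ F.
C = ε₀A/d scales as 1/d, so C₂/C₁ = d₁/d₂ = 2.31.
C₂ = 2.31 × 1.45×10⁻⁹ = 3.36×10⁻⁹ F.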